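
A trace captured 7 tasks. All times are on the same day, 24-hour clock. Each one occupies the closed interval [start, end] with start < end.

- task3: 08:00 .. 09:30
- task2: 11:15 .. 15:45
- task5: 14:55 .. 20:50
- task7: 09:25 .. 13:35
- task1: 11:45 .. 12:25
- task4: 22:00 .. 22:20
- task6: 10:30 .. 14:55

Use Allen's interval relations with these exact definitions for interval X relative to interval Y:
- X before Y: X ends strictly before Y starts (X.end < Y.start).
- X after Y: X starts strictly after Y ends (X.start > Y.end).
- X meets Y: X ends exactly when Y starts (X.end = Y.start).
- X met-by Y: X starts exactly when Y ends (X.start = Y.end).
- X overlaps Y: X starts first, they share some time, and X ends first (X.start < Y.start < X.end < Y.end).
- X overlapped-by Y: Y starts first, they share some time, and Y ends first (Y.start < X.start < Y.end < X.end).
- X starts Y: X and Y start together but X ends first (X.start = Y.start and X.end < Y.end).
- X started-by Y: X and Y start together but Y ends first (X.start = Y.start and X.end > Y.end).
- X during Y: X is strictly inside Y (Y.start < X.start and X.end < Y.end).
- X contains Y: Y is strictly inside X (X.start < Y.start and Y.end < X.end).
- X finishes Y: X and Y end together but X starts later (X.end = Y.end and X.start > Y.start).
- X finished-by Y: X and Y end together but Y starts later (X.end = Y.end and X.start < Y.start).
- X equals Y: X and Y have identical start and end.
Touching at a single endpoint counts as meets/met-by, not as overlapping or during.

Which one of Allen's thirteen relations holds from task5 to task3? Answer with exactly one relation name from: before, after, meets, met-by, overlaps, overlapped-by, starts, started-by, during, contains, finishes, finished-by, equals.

task5 = [14:55, 20:50]; task3 = [08:00, 09:30].
Compare endpoints: task5.start > task3.start, task5.start > task3.end, task5.end > task3.start, task5.end > task3.end.
That pattern is 'after'.

after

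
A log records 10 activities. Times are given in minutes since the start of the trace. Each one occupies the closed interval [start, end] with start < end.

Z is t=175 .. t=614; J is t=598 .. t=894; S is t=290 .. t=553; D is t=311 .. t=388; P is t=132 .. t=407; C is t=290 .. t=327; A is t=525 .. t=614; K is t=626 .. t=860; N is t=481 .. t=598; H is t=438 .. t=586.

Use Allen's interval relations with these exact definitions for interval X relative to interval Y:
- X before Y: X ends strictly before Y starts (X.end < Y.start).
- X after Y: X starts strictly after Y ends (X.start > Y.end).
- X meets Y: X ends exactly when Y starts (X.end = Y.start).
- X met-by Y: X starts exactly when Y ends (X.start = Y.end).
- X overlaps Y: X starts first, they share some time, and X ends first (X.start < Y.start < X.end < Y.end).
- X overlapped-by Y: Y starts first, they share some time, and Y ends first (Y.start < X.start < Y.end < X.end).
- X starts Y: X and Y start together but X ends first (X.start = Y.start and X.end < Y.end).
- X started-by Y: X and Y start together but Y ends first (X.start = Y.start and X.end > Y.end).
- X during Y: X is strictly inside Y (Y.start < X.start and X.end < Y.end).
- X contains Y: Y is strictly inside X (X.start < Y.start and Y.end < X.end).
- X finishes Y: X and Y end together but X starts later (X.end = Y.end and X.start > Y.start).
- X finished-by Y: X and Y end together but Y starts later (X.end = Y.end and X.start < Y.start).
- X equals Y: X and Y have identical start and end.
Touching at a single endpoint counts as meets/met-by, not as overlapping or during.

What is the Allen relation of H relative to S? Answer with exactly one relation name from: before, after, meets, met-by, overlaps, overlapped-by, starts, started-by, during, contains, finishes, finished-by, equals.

H = [t=438, t=586]; S = [t=290, t=553].
Compare endpoints: H.start > S.start, H.start < S.end, H.end > S.start, H.end > S.end.
That pattern is 'overlapped-by'.

overlapped-by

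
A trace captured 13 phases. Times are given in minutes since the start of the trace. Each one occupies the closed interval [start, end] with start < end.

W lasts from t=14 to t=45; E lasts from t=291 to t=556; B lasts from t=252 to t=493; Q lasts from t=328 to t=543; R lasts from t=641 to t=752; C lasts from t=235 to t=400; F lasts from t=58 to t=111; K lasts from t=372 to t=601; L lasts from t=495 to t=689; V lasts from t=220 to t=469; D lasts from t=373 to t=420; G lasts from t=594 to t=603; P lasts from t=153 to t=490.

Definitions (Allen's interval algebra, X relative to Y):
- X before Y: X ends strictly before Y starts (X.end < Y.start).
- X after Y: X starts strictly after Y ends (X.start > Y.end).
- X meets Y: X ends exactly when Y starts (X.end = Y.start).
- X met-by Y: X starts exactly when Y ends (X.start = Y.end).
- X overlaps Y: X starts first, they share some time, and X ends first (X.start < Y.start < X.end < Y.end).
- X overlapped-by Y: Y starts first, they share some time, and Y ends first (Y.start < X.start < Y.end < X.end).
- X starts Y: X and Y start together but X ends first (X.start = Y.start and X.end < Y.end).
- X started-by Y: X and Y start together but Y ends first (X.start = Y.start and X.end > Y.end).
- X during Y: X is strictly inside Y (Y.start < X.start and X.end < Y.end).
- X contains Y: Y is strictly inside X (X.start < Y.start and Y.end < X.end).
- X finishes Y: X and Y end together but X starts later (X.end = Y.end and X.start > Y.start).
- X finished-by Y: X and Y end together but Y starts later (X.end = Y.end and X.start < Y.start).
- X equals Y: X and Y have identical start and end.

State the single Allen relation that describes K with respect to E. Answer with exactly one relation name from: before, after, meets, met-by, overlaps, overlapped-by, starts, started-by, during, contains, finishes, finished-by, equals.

overlapped-by

K = [t=372, t=601]; E = [t=291, t=556].
Compare endpoints: K.start > E.start, K.start < E.end, K.end > E.start, K.end > E.end.
That pattern is 'overlapped-by'.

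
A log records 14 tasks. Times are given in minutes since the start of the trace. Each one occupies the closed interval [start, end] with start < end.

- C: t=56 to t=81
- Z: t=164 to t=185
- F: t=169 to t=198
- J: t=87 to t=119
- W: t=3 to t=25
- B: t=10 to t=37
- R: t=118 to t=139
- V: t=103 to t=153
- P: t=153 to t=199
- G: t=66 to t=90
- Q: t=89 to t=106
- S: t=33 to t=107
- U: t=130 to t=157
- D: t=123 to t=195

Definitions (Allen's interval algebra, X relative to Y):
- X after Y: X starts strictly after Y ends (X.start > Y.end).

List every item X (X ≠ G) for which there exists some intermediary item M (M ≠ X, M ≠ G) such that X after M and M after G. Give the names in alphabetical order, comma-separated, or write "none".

F, P, Z

Target G = [t=66, t=90].
Intermediaries M with M after G: D, F, P, R, U, V, Z.
Via D — items with X after D: none.
Via F — items with X after F: none.
Via P — items with X after P: none.
Via R — items with X after R: F, P, Z.
Via U — items with X after U: F, Z.
Via V — items with X after V: F, Z.
Via Z — items with X after Z: none.
Union: F, P, Z.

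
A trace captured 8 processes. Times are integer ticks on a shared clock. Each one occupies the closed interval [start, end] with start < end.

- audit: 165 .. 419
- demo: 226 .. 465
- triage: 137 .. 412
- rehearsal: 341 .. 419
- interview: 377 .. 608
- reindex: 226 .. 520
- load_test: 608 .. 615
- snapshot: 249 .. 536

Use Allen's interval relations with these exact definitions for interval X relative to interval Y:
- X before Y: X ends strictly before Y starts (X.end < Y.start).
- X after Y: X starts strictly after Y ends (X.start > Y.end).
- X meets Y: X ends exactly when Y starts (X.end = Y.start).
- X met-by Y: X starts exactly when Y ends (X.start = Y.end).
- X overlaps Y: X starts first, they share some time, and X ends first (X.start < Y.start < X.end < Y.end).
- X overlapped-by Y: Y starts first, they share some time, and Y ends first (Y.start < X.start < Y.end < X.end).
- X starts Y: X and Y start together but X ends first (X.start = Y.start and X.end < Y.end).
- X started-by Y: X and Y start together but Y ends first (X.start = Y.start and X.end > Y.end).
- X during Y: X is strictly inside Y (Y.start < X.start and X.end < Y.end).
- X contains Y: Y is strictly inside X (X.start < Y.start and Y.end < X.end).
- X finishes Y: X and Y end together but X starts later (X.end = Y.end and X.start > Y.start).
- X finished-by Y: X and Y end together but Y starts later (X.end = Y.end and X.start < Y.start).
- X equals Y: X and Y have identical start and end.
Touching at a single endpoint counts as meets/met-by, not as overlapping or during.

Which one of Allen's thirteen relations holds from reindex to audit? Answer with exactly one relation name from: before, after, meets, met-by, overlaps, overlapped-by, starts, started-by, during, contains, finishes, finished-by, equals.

overlapped-by

reindex = [226, 520]; audit = [165, 419].
Compare endpoints: reindex.start > audit.start, reindex.start < audit.end, reindex.end > audit.start, reindex.end > audit.end.
That pattern is 'overlapped-by'.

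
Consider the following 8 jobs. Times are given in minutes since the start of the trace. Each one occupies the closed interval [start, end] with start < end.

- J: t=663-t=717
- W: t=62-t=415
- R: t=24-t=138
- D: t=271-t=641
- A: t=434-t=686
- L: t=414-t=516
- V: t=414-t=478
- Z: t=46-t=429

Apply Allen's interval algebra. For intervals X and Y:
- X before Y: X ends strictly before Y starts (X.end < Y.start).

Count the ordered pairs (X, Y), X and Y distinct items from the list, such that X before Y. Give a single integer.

Checking all 56 ordered pairs for relation 'before'; matching pairs in alphabetical order:
(D, J): D before J ✓
(L, J): L before J ✓
(R, A): R before A ✓
(R, D): R before D ✓
(R, J): R before J ✓
(R, L): R before L ✓
(R, V): R before V ✓
(V, J): V before J ✓
(W, A): W before A ✓
(W, J): W before J ✓
(Z, A): Z before A ✓
(Z, J): Z before J ✓
Count: 12.

12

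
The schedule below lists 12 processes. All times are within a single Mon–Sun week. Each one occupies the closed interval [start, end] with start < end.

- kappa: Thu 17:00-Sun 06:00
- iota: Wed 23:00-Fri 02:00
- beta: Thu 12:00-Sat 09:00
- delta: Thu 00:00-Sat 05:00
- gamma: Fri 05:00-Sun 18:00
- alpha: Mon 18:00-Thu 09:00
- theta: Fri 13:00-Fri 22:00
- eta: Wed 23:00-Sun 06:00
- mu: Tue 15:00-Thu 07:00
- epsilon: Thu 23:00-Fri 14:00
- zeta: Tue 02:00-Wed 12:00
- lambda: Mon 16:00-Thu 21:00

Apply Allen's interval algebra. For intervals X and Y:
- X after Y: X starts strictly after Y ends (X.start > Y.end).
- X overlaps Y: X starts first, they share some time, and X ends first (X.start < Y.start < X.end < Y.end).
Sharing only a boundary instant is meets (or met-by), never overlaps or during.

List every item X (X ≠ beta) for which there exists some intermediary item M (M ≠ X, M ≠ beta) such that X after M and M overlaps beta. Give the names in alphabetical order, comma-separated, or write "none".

epsilon, gamma, theta

Target beta = [Thu 12:00, Sat 09:00].
Intermediaries M with M overlaps beta: delta, iota, lambda.
Via delta — items with X after delta: none.
Via iota — items with X after iota: gamma, theta.
Via lambda — items with X after lambda: epsilon, gamma, theta.
Union: epsilon, gamma, theta.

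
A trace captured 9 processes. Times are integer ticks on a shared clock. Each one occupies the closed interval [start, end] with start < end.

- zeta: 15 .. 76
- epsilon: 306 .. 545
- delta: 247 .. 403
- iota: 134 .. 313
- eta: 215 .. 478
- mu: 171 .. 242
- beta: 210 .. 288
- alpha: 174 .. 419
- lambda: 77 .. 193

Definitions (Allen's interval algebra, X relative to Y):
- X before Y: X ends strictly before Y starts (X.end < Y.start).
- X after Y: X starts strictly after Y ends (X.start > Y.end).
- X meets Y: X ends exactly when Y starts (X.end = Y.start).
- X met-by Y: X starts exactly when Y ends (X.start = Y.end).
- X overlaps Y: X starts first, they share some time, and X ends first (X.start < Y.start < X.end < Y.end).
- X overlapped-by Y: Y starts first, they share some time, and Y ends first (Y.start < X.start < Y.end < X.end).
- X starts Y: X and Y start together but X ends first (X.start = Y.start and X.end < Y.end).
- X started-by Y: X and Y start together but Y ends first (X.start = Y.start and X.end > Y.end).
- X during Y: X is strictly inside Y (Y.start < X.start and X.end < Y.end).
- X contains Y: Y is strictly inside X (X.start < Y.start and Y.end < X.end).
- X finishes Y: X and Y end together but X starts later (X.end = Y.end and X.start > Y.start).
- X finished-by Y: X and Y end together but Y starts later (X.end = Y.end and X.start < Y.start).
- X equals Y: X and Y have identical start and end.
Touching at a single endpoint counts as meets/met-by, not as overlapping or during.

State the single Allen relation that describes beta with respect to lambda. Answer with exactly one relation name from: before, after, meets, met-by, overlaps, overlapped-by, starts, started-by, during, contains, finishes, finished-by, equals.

after

beta = [210, 288]; lambda = [77, 193].
Compare endpoints: beta.start > lambda.start, beta.start > lambda.end, beta.end > lambda.start, beta.end > lambda.end.
That pattern is 'after'.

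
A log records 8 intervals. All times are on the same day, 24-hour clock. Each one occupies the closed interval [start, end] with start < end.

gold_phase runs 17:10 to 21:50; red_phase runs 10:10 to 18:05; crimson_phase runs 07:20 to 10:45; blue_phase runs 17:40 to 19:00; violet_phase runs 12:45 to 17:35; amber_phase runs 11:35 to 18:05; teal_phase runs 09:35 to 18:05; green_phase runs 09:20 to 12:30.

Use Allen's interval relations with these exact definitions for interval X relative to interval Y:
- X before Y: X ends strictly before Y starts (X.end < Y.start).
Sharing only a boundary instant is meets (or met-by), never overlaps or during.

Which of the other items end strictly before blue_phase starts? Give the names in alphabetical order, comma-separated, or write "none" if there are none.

crimson_phase, green_phase, violet_phase

Target blue_phase = [17:40, 19:00].
amber_phase [11:35, 18:05] → overlaps → no.
crimson_phase [07:20, 10:45] → before → yes.
gold_phase [17:10, 21:50] → contains → no.
green_phase [09:20, 12:30] → before → yes.
red_phase [10:10, 18:05] → overlaps → no.
teal_phase [09:35, 18:05] → overlaps → no.
violet_phase [12:45, 17:35] → before → yes.
Result: crimson_phase, green_phase, violet_phase.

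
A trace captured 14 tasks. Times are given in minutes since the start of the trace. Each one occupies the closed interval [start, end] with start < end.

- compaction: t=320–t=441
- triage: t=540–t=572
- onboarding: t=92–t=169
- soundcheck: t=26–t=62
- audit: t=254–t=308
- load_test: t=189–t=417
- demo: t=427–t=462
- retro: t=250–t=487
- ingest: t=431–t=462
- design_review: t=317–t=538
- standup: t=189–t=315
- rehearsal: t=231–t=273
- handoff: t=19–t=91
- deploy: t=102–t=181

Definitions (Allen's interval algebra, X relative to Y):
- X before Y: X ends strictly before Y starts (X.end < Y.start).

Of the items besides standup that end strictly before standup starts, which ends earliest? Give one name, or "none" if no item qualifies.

soundcheck

Target standup = [t=189, t=315].
audit [t=254, t=308] → during → excluded.
compaction [t=320, t=441] → after → excluded.
demo [t=427, t=462] → after → excluded.
deploy [t=102, t=181] → before → candidate.
design_review [t=317, t=538] → after → excluded.
handoff [t=19, t=91] → before → candidate.
ingest [t=431, t=462] → after → excluded.
load_test [t=189, t=417] → started-by → excluded.
onboarding [t=92, t=169] → before → candidate.
rehearsal [t=231, t=273] → during → excluded.
retro [t=250, t=487] → overlapped-by → excluded.
soundcheck [t=26, t=62] → before → candidate.
triage [t=540, t=572] → after → excluded.
Among candidates, earliest end is t=62 → soundcheck.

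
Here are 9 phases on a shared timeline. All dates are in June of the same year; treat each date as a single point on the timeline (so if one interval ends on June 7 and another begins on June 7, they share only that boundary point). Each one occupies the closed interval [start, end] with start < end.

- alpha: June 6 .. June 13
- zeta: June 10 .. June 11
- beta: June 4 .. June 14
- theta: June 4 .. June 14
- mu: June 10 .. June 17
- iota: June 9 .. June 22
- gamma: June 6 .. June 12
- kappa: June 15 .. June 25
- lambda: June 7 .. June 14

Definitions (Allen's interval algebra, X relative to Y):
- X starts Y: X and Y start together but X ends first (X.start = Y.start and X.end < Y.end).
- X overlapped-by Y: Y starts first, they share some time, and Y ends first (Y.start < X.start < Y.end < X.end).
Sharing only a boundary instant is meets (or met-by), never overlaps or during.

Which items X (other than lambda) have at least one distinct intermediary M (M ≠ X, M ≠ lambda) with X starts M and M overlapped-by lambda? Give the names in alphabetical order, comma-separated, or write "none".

zeta

Target lambda = [June 7, June 14].
Intermediaries M with M overlapped-by lambda: iota, mu.
Via iota — items with X starts iota: none.
Via mu — items with X starts mu: zeta.
Union: zeta.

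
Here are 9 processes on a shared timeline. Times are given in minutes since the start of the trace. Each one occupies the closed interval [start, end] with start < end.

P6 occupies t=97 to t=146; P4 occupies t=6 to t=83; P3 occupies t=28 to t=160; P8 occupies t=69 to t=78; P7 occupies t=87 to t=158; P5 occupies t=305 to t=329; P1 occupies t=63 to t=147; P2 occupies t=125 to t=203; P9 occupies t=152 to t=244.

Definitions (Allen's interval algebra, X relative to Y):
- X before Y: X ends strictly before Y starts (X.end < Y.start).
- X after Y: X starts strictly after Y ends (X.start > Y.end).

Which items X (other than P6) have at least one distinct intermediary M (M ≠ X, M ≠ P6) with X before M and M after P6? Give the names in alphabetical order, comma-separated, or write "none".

P1, P2, P3, P4, P7, P8, P9

Target P6 = [t=97, t=146].
Intermediaries M with M after P6: P5, P9.
Via P5 — items with X before P5: P1, P2, P3, P4, P7, P8, P9.
Via P9 — items with X before P9: P1, P4, P8.
Union: P1, P2, P3, P4, P7, P8, P9.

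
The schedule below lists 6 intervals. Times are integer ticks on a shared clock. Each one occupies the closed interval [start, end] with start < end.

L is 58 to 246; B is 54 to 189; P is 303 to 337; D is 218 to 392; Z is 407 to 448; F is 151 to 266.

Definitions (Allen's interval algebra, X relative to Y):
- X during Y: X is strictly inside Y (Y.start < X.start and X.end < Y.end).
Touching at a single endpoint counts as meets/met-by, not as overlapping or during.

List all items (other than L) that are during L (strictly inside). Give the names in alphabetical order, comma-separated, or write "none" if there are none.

none

Target L = [58, 246].
B [54, 189] → overlaps → no.
D [218, 392] → overlapped-by → no.
F [151, 266] → overlapped-by → no.
P [303, 337] → after → no.
Z [407, 448] → after → no.
Result: none.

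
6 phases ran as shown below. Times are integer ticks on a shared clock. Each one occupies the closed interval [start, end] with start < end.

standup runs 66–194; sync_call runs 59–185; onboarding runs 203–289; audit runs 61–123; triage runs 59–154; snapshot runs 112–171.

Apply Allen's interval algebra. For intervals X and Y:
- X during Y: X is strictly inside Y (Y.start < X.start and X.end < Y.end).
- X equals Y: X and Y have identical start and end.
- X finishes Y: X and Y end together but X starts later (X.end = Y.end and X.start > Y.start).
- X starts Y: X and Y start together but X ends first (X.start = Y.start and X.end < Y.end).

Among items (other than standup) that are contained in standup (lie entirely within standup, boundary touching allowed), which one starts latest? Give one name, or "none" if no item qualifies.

Target standup = [66, 194].
audit [61, 123] → overlaps → excluded.
onboarding [203, 289] → after → excluded.
snapshot [112, 171] → during → candidate.
sync_call [59, 185] → overlaps → excluded.
triage [59, 154] → overlaps → excluded.
Among candidates, latest start is 112 → snapshot.

snapshot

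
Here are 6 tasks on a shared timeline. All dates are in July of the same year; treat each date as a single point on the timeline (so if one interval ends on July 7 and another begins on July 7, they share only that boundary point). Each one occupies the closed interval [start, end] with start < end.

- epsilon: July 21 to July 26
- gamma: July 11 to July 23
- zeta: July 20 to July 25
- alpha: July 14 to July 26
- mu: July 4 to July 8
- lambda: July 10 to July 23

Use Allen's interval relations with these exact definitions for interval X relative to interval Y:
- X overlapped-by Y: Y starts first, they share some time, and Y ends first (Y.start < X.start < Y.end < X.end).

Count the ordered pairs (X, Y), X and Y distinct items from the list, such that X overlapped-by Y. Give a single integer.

7

Checking all 30 ordered pairs for relation 'overlapped-by'; matching pairs in alphabetical order:
(alpha, gamma): alpha overlapped-by gamma ✓
(alpha, lambda): alpha overlapped-by lambda ✓
(epsilon, gamma): epsilon overlapped-by gamma ✓
(epsilon, lambda): epsilon overlapped-by lambda ✓
(epsilon, zeta): epsilon overlapped-by zeta ✓
(zeta, gamma): zeta overlapped-by gamma ✓
(zeta, lambda): zeta overlapped-by lambda ✓
Count: 7.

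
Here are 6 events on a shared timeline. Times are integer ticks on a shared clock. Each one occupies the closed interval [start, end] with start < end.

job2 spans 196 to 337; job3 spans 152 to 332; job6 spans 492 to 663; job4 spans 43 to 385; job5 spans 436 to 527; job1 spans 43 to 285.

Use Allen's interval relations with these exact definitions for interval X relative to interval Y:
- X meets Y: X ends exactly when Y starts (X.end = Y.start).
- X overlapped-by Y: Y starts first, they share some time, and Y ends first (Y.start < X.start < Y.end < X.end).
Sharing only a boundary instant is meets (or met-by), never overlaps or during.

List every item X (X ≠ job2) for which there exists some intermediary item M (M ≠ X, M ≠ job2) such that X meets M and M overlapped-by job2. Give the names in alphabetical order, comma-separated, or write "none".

none

Target job2 = [196, 337].
Intermediaries M with M overlapped-by job2: none.
Union: none.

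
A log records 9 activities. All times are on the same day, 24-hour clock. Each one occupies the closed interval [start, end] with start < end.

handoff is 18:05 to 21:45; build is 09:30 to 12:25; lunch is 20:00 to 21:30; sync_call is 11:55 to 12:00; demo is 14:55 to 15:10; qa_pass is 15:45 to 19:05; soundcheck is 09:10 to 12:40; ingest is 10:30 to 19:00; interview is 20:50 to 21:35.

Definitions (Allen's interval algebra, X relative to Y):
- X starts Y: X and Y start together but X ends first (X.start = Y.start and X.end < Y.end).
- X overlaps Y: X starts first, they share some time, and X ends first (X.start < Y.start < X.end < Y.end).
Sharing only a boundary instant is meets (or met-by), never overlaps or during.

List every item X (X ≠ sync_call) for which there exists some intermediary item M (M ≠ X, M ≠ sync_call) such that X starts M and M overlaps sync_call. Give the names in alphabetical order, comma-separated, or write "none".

Target sync_call = [11:55, 12:00].
Intermediaries M with M overlaps sync_call: none.
Union: none.

none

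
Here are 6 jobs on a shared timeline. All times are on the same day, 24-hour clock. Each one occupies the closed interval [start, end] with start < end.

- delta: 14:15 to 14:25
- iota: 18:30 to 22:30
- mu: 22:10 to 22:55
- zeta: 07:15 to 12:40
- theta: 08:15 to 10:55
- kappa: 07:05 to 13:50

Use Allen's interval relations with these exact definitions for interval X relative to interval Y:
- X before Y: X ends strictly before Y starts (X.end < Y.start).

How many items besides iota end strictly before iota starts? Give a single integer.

4

Target iota = [18:30, 22:30].
delta [14:15, 14:25] → before → counts.
kappa [07:05, 13:50] → before → counts.
mu [22:10, 22:55] → overlapped-by → no.
theta [08:15, 10:55] → before → counts.
zeta [07:15, 12:40] → before → counts.
Total: 4.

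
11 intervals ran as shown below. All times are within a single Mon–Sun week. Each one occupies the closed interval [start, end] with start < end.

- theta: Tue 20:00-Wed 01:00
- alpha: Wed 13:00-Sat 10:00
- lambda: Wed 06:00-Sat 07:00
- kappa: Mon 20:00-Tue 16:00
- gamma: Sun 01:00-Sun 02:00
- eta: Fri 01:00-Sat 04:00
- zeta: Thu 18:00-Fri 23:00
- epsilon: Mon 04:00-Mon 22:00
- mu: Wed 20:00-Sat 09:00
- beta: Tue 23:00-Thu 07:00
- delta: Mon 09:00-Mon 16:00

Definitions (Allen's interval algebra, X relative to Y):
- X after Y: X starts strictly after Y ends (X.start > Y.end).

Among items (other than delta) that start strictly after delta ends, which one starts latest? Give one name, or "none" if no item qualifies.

gamma

Target delta = [Mon 09:00, Mon 16:00].
alpha [Wed 13:00, Sat 10:00] → after → candidate.
beta [Tue 23:00, Thu 07:00] → after → candidate.
epsilon [Mon 04:00, Mon 22:00] → contains → excluded.
eta [Fri 01:00, Sat 04:00] → after → candidate.
gamma [Sun 01:00, Sun 02:00] → after → candidate.
kappa [Mon 20:00, Tue 16:00] → after → candidate.
lambda [Wed 06:00, Sat 07:00] → after → candidate.
mu [Wed 20:00, Sat 09:00] → after → candidate.
theta [Tue 20:00, Wed 01:00] → after → candidate.
zeta [Thu 18:00, Fri 23:00] → after → candidate.
Among candidates, latest start is Sun 01:00 → gamma.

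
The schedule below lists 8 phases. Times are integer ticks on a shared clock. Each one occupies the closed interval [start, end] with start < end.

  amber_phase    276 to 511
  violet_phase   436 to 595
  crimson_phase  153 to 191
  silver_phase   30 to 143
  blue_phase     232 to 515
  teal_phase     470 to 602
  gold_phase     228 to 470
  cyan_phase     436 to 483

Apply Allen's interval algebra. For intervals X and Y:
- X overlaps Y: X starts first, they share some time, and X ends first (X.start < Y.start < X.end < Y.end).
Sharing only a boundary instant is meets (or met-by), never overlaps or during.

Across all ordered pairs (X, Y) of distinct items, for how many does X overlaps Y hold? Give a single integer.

Checking all 56 ordered pairs for relation 'overlaps'; matching pairs in alphabetical order:
(amber_phase, teal_phase): amber_phase overlaps teal_phase ✓
(amber_phase, violet_phase): amber_phase overlaps violet_phase ✓
(blue_phase, teal_phase): blue_phase overlaps teal_phase ✓
(blue_phase, violet_phase): blue_phase overlaps violet_phase ✓
(cyan_phase, teal_phase): cyan_phase overlaps teal_phase ✓
(gold_phase, amber_phase): gold_phase overlaps amber_phase ✓
(gold_phase, blue_phase): gold_phase overlaps blue_phase ✓
(gold_phase, cyan_phase): gold_phase overlaps cyan_phase ✓
(gold_phase, violet_phase): gold_phase overlaps violet_phase ✓
(violet_phase, teal_phase): violet_phase overlaps teal_phase ✓
Count: 10.

10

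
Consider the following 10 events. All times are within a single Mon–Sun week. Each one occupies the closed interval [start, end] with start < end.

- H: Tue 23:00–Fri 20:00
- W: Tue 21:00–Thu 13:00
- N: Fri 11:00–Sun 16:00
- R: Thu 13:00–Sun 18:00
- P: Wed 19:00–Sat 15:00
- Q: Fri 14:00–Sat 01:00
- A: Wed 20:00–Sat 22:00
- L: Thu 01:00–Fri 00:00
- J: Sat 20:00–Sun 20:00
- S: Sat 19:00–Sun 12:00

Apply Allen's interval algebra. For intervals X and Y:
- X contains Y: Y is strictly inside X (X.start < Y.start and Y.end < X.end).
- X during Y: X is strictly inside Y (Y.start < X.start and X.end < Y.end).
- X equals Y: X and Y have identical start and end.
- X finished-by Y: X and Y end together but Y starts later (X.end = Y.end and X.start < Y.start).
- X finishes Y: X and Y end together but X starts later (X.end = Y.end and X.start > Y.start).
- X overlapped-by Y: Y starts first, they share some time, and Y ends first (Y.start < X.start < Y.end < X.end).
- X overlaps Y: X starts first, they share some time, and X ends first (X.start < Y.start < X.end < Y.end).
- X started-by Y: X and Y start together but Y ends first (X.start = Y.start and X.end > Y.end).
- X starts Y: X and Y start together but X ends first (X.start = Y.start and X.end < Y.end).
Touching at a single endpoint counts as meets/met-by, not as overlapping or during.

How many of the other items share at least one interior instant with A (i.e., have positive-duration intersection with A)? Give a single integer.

9

Target A = [Wed 20:00, Sat 22:00].
H [Tue 23:00, Fri 20:00] → overlaps → counts.
J [Sat 20:00, Sun 20:00] → overlapped-by → counts.
L [Thu 01:00, Fri 00:00] → during → counts.
N [Fri 11:00, Sun 16:00] → overlapped-by → counts.
P [Wed 19:00, Sat 15:00] → overlaps → counts.
Q [Fri 14:00, Sat 01:00] → during → counts.
R [Thu 13:00, Sun 18:00] → overlapped-by → counts.
S [Sat 19:00, Sun 12:00] → overlapped-by → counts.
W [Tue 21:00, Thu 13:00] → overlaps → counts.
Total: 9.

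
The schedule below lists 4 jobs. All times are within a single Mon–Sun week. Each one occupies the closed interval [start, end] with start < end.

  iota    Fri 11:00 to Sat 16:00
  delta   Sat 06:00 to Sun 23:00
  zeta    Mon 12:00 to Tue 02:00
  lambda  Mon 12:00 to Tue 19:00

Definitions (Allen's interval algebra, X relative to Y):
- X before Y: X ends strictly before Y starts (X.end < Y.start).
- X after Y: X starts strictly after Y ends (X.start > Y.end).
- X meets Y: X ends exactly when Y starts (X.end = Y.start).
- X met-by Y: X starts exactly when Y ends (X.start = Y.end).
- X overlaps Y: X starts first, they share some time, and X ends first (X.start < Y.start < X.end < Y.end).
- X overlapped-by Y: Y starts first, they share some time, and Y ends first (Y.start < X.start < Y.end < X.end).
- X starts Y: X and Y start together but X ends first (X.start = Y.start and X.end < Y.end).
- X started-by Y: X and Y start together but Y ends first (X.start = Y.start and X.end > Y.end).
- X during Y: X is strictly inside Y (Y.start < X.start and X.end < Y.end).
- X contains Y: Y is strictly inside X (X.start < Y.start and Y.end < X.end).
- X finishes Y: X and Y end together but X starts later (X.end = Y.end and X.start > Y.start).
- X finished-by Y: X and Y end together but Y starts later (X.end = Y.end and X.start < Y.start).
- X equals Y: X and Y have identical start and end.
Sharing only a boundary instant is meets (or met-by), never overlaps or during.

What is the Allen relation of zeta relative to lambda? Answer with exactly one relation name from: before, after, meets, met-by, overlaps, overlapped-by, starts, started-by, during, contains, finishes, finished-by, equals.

zeta = [Mon 12:00, Tue 02:00]; lambda = [Mon 12:00, Tue 19:00].
Compare endpoints: zeta.start = lambda.start, zeta.start < lambda.end, zeta.end > lambda.start, zeta.end < lambda.end.
That pattern is 'starts'.

starts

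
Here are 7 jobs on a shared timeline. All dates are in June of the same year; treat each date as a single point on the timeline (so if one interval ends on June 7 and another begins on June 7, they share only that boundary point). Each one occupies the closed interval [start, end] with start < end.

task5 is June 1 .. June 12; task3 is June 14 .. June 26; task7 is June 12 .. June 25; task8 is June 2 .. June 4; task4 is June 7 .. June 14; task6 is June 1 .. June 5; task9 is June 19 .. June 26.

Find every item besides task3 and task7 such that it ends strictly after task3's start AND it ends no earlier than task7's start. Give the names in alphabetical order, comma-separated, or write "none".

Conditions: its end is strictly after task3's start (X.end > June 14) AND its end is no earlier than task7's start (X.end >= June 12).
task4: end June 14 > June 14? ✗; end June 14 >= June 12? ✓ → no.
task5: end June 12 > June 14? ✗; end June 12 >= June 12? ✓ → no.
task6: end June 5 > June 14? ✗; end June 5 >= June 12? ✗ → no.
task8: end June 4 > June 14? ✗; end June 4 >= June 12? ✗ → no.
task9: end June 26 > June 14? ✓; end June 26 >= June 12? ✓ → yes.
Result: task9.

task9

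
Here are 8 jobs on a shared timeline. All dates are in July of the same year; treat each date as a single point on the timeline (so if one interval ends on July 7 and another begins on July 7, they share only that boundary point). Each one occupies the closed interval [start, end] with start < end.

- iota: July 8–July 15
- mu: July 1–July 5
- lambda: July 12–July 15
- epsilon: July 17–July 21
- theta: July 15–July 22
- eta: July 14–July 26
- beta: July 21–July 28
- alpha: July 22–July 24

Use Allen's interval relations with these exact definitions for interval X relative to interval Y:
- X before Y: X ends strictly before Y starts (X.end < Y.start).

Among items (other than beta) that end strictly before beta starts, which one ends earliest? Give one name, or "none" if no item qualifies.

Target beta = [July 21, July 28].
alpha [July 22, July 24] → during → excluded.
epsilon [July 17, July 21] → meets → excluded.
eta [July 14, July 26] → overlaps → excluded.
iota [July 8, July 15] → before → candidate.
lambda [July 12, July 15] → before → candidate.
mu [July 1, July 5] → before → candidate.
theta [July 15, July 22] → overlaps → excluded.
Among candidates, earliest end is July 5 → mu.

mu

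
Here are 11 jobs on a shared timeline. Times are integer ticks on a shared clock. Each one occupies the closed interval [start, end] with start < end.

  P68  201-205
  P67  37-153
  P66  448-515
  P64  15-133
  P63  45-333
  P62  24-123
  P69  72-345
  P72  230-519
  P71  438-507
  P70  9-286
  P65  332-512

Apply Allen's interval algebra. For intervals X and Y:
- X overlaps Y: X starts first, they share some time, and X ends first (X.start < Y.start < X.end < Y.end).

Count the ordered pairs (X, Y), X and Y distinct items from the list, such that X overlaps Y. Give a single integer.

18

Checking all 110 ordered pairs for relation 'overlaps'; matching pairs in alphabetical order:
(P62, P63): P62 overlaps P63 ✓
(P62, P67): P62 overlaps P67 ✓
(P62, P69): P62 overlaps P69 ✓
(P63, P65): P63 overlaps P65 ✓
(P63, P69): P63 overlaps P69 ✓
(P63, P72): P63 overlaps P72 ✓
(P64, P63): P64 overlaps P63 ✓
(P64, P67): P64 overlaps P67 ✓
(P64, P69): P64 overlaps P69 ✓
(P65, P66): P65 overlaps P66 ✓
(P67, P63): P67 overlaps P63 ✓
(P67, P69): P67 overlaps P69 ✓
(P69, P65): P69 overlaps P65 ✓
(P69, P72): P69 overlaps P72 ✓
(P70, P63): P70 overlaps P63 ✓
(P70, P69): P70 overlaps P69 ✓
(P70, P72): P70 overlaps P72 ✓
(P71, P66): P71 overlaps P66 ✓
Count: 18.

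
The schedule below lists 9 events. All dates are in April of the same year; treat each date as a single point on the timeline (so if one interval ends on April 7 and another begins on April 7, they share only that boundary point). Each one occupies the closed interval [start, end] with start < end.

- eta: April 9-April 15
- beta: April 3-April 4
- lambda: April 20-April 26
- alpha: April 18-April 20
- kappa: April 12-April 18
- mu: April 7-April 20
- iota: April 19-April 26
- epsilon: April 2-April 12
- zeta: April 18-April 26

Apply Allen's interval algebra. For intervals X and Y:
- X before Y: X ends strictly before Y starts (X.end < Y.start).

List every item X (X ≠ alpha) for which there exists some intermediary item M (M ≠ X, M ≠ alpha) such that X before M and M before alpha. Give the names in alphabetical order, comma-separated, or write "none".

Target alpha = [April 18, April 20].
Intermediaries M with M before alpha: beta, epsilon, eta.
Via beta — items with X before beta: none.
Via epsilon — items with X before epsilon: none.
Via eta — items with X before eta: beta.
Union: beta.

beta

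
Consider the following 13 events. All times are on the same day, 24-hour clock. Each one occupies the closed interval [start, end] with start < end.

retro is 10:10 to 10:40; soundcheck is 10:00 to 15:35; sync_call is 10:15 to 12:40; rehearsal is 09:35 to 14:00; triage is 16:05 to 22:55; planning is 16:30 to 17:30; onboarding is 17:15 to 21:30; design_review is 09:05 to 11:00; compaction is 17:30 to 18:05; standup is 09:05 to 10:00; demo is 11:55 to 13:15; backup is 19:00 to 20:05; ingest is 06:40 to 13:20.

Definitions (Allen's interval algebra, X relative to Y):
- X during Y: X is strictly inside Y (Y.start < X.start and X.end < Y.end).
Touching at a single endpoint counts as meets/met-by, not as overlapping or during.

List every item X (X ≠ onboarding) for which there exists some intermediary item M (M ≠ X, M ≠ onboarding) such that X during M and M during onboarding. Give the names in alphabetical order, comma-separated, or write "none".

Target onboarding = [17:15, 21:30].
Intermediaries M with M during onboarding: backup, compaction.
Via backup — items with X during backup: none.
Via compaction — items with X during compaction: none.
Union: none.

none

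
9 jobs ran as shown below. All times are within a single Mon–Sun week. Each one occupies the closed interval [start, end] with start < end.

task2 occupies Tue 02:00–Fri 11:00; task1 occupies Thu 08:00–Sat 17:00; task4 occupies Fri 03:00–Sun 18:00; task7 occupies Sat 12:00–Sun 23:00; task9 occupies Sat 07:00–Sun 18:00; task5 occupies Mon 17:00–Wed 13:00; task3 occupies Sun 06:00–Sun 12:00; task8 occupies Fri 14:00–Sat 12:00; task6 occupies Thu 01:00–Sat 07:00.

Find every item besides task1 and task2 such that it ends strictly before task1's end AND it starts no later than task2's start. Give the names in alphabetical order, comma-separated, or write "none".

task5

Conditions: its end is strictly before task1's end (X.end < Sat 17:00) AND its start is no later than task2's start (X.start <= Tue 02:00).
task3: end Sun 12:00 < Sat 17:00? ✗; start Sun 06:00 <= Tue 02:00? ✗ → no.
task4: end Sun 18:00 < Sat 17:00? ✗; start Fri 03:00 <= Tue 02:00? ✗ → no.
task5: end Wed 13:00 < Sat 17:00? ✓; start Mon 17:00 <= Tue 02:00? ✓ → yes.
task6: end Sat 07:00 < Sat 17:00? ✓; start Thu 01:00 <= Tue 02:00? ✗ → no.
task7: end Sun 23:00 < Sat 17:00? ✗; start Sat 12:00 <= Tue 02:00? ✗ → no.
task8: end Sat 12:00 < Sat 17:00? ✓; start Fri 14:00 <= Tue 02:00? ✗ → no.
task9: end Sun 18:00 < Sat 17:00? ✗; start Sat 07:00 <= Tue 02:00? ✗ → no.
Result: task5.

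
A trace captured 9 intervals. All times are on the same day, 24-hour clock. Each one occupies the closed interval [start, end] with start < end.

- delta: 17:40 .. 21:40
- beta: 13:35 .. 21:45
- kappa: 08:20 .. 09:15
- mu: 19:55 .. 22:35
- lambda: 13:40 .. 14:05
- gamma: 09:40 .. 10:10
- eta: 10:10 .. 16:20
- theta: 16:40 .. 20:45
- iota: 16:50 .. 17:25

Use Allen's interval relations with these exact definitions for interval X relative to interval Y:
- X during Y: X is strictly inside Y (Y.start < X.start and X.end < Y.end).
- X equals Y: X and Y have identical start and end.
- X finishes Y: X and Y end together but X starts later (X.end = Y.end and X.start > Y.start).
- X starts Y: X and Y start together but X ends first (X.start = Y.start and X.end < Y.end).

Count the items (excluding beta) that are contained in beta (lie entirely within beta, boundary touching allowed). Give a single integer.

4

Target beta = [13:35, 21:45].
delta [17:40, 21:40] → during → counts.
eta [10:10, 16:20] → overlaps → no.
gamma [09:40, 10:10] → before → no.
iota [16:50, 17:25] → during → counts.
kappa [08:20, 09:15] → before → no.
lambda [13:40, 14:05] → during → counts.
mu [19:55, 22:35] → overlapped-by → no.
theta [16:40, 20:45] → during → counts.
Total: 4.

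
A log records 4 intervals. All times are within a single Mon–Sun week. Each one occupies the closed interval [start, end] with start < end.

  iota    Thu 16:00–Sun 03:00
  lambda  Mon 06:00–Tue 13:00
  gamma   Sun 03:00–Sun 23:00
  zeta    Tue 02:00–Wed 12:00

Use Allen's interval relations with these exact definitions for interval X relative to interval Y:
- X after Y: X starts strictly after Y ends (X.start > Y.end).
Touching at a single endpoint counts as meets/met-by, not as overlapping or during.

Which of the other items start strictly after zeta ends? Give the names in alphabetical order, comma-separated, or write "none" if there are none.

gamma, iota

Target zeta = [Tue 02:00, Wed 12:00].
gamma [Sun 03:00, Sun 23:00] → after → yes.
iota [Thu 16:00, Sun 03:00] → after → yes.
lambda [Mon 06:00, Tue 13:00] → overlaps → no.
Result: gamma, iota.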